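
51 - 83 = -32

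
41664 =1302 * 32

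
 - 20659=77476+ - 98135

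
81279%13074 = 2835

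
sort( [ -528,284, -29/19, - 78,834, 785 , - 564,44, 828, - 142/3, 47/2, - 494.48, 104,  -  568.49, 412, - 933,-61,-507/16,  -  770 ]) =[ - 933 ,-770, - 568.49 ,- 564, - 528,-494.48 , - 78,-61, - 142/3 , - 507/16  , - 29/19 , 47/2, 44,104,284, 412,  785, 828,834 ]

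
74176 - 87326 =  - 13150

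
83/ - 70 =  - 83/70 = -1.19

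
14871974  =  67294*221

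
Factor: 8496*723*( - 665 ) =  - 2^4  *  3^3*5^1* 7^1*19^1*59^1*241^1 = - 4084834320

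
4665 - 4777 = - 112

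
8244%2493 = 765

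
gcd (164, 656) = 164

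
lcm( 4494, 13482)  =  13482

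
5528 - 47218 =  - 41690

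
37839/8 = 37839/8 = 4729.88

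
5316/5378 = 2658/2689 = 0.99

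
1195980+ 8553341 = 9749321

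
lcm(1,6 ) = 6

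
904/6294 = 452/3147 = 0.14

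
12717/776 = 12717/776 = 16.39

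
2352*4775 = 11230800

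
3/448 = 3/448  =  0.01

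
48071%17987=12097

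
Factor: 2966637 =3^1*41^1*89^1*271^1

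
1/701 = 1/701 = 0.00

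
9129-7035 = 2094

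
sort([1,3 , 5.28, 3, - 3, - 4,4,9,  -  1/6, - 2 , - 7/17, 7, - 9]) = [ - 9,-4, - 3, - 2,  -  7/17, - 1/6,1,3,3,4,5.28, 7,9]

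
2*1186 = 2372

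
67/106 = 67/106 = 0.63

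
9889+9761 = 19650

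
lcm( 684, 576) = 10944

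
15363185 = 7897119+7466066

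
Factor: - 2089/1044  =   - 2^( - 2)*3^( - 2 )*29^( - 1 ) *2089^1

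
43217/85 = 43217/85 = 508.44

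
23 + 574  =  597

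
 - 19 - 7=- 26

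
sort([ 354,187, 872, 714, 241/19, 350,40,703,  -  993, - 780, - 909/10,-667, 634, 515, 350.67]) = [ - 993, - 780, -667, - 909/10, 241/19, 40, 187, 350,350.67, 354, 515, 634, 703,714, 872] 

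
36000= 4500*8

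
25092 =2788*9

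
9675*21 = 203175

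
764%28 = 8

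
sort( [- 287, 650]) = [ -287, 650]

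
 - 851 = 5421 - 6272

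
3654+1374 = 5028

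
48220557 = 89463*539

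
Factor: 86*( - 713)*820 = -2^3*5^1  *23^1*31^1*41^1*43^1 = -50280760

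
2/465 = 2/465   =  0.00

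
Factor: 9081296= 2^4*7^1*81083^1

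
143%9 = 8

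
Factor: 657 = 3^2*73^1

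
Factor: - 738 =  - 2^1 * 3^2 * 41^1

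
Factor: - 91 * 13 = -1183 = - 7^1*13^2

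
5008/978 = 5 + 59/489= 5.12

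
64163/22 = 2916+ 1/2= 2916.50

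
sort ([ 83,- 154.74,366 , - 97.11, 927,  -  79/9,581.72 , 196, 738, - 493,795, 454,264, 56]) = [ - 493, - 154.74, - 97.11,-79/9,56, 83, 196 , 264, 366, 454,581.72 , 738, 795 , 927 ] 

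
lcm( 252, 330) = 13860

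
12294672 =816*15067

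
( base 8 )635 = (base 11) 346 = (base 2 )110011101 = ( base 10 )413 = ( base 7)1130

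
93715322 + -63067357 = 30647965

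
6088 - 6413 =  - 325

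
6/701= 6/701 = 0.01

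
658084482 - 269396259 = 388688223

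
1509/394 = 3 + 327/394 =3.83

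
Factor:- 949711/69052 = - 2^ ( - 2 ) * 7^1*61^( - 1)*211^1*283^( - 1) * 643^1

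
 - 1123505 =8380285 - 9503790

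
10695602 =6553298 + 4142304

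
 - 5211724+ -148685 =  - 5360409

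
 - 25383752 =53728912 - 79112664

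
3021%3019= 2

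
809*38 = 30742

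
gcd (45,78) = 3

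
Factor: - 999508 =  - 2^2*79^1*3163^1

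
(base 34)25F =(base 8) 4701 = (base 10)2497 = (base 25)3om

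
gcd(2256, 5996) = 4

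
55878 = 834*67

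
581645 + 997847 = 1579492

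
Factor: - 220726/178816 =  - 2^( - 6 )*79^1 = - 79/64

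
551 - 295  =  256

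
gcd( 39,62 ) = 1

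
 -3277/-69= 3277/69= 47.49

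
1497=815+682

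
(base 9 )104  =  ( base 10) 85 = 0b1010101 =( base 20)45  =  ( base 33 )2j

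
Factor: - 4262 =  - 2^1*2131^1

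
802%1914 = 802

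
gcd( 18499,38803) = 1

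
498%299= 199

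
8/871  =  8/871 = 0.01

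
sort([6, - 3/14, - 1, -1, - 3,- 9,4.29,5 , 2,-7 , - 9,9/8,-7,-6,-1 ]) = [ - 9, - 9 , - 7,-7, - 6,-3, - 1, - 1,  -  1,-3/14, 9/8, 2,4.29 , 5, 6]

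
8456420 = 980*8629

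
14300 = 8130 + 6170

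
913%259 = 136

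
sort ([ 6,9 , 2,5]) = [ 2,5,6, 9 ] 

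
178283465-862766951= - 684483486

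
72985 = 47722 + 25263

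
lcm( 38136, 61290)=1716120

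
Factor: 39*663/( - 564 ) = -8619/188 = - 2^ (-2 )*3^1*13^2*17^1*47^ (-1 )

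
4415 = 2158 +2257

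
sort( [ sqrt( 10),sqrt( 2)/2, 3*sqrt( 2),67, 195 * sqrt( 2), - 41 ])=[- 41,sqrt( 2 )/2, sqrt( 10),3*sqrt (2), 67, 195 * sqrt (2)] 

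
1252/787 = 1252/787= 1.59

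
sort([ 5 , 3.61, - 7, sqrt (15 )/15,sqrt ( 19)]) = [-7, sqrt ( 15) /15, 3.61,sqrt(19), 5 ] 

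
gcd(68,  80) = 4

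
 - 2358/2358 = - 1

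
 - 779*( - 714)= 556206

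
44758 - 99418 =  - 54660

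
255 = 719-464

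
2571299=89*28891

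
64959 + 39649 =104608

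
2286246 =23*99402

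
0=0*82141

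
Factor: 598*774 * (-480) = -2^7*3^3*5^1*13^1*23^1*43^1 = -222168960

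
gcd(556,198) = 2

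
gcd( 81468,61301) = 1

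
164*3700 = 606800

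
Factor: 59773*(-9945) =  - 3^2*5^1*7^1*13^1*17^1*8539^1 = - 594442485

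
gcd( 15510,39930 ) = 330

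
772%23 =13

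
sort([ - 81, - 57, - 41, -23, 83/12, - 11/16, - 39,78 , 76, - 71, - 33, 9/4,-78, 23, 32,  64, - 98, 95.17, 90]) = [ - 98, - 81, - 78, - 71,-57,-41, - 39, -33,  -  23, - 11/16, 9/4,  83/12,23,32, 64, 76,78, 90,95.17]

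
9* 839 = 7551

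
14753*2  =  29506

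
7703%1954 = 1841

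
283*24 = 6792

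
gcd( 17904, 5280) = 48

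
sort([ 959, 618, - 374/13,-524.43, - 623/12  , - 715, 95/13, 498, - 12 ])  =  [-715, - 524.43, - 623/12, - 374/13, - 12,95/13, 498 , 618, 959]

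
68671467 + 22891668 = 91563135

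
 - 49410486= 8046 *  ( - 6141 ) 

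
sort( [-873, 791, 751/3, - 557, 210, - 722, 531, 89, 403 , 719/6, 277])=[-873, - 722,-557, 89, 719/6, 210,  751/3,277,403, 531, 791] 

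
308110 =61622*5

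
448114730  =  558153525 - 110038795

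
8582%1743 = 1610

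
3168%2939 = 229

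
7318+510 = 7828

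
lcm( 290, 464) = 2320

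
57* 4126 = 235182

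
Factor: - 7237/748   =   - 2^( - 2 )*11^( - 1)*17^ ( - 1)*7237^1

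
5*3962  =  19810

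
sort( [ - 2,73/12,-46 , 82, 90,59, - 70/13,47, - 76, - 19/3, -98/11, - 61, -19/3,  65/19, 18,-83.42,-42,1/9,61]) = [ - 83.42, - 76,  -  61, -46, - 42, - 98/11, - 19/3,  -  19/3, - 70/13 , - 2,1/9,65/19 , 73/12, 18,47,59,61,82 , 90 ]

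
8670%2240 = 1950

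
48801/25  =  48801/25 = 1952.04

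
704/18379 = 704/18379 = 0.04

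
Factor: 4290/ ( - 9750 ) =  - 11/25 = -5^ (  -  2) * 11^1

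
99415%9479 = 4625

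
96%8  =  0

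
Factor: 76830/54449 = 2^1*3^1*5^1*13^1*197^1*54449^( - 1)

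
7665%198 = 141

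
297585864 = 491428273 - 193842409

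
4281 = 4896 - 615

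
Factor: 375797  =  23^1*16339^1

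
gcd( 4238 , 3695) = 1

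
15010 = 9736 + 5274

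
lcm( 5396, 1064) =75544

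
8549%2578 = 815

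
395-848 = -453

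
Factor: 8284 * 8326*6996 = 2^5*3^1*11^1 * 19^1*23^1*53^1*109^1*181^1=482532197664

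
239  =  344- 105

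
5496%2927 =2569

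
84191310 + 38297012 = 122488322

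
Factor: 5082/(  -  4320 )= - 2^(-4 )*3^( - 2 )*5^(-1) * 7^1 * 11^2 = - 847/720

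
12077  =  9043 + 3034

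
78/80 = 39/40 = 0.97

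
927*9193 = 8521911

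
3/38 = 3/38= 0.08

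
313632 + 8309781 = 8623413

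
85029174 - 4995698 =80033476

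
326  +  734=1060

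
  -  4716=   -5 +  - 4711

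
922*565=520930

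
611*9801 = 5988411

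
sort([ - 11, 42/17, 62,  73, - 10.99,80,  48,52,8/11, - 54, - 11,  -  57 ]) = [  -  57, - 54, - 11,-11, - 10.99, 8/11,42/17,48, 52, 62, 73,80]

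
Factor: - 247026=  - 2^1*3^1*13^1 * 3167^1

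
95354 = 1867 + 93487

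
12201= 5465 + 6736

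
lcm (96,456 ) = 1824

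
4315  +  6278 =10593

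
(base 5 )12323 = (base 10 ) 963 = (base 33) T6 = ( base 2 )1111000011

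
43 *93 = 3999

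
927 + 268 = 1195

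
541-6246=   -  5705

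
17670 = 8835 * 2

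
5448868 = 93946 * 58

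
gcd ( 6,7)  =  1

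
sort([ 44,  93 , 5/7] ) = [ 5/7,44,93]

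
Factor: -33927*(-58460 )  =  1983372420 = 2^2*3^1*5^1*37^1*43^1*  79^1*263^1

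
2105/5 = 421 = 421.00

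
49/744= 49/744   =  0.07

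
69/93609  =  23/31203=0.00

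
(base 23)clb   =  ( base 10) 6842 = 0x1aba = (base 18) 1322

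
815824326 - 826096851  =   - 10272525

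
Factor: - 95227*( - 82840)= 2^3*5^1 * 11^2*19^1*109^1*787^1 = 7888604680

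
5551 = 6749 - 1198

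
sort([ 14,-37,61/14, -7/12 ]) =[ - 37 , - 7/12 , 61/14 , 14 ] 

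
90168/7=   90168/7 = 12881.14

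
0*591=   0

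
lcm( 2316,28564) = 85692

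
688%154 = 72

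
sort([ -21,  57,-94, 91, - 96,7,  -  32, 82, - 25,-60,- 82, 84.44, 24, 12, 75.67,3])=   [ - 96  ,- 94, - 82 ,- 60, - 32,-25,-21, 3,7,  12, 24, 57,75.67 , 82,84.44, 91]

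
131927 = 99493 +32434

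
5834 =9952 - 4118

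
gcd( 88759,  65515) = 1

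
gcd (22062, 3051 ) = 3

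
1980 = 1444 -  - 536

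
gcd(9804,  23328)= 12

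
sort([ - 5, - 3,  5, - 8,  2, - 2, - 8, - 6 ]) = [ - 8, - 8, - 6, - 5, - 3, - 2,2, 5 ] 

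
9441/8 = 9441/8 = 1180.12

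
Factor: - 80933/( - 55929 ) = 3^( - 1 )*103^(  -  1)*181^( -1) * 80933^1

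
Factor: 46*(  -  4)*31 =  - 2^3*23^1*31^1 = - 5704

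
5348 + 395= 5743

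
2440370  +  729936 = 3170306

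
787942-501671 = 286271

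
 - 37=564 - 601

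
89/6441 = 89/6441 = 0.01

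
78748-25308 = 53440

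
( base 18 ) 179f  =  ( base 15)26BC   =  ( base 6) 102153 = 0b10000001010101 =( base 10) 8277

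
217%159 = 58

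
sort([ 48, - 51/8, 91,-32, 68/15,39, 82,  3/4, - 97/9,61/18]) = [-32 ,  -  97/9, - 51/8, 3/4, 61/18,68/15, 39,48,82, 91]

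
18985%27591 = 18985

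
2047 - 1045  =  1002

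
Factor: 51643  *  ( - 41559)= -3^1*7^1*43^1* 1201^1*1979^1 = - 2146231437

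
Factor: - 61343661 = -3^1 * 191^1  *107057^1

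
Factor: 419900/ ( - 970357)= - 2^2*5^2*13^1*17^1*19^1*71^ (-1 )*79^(- 1)  *173^( - 1 )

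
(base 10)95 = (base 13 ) 74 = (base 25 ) 3k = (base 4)1133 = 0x5f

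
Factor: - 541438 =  - 2^1*270719^1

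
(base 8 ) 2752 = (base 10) 1514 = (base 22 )32i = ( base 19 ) 43D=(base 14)7A2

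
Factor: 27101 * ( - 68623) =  -41^1 * 163^1*421^1*661^1 = - 1859751923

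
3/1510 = 3/1510 = 0.00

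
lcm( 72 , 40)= 360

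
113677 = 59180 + 54497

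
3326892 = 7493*444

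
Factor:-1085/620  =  - 7/4  =  -2^ (-2)*7^1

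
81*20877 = 1691037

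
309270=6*51545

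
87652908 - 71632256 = 16020652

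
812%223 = 143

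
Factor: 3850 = 2^1*5^2*7^1*11^1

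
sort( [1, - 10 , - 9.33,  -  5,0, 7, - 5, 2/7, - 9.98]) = [ - 10, - 9.98, - 9.33,- 5, - 5, 0, 2/7, 1,7]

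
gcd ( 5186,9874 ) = 2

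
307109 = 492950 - 185841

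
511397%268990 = 242407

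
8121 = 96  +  8025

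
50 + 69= 119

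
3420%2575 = 845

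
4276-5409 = -1133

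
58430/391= 58430/391=149.44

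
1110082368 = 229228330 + 880854038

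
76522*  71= 5433062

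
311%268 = 43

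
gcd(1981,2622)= 1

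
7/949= 7/949 = 0.01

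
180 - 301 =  -121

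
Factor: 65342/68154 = 883/921  =  3^( - 1)*307^( - 1)*883^1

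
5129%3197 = 1932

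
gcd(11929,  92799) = 1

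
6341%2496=1349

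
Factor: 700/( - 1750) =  - 2^1*5^(  -  1 ) = - 2/5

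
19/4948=19/4948 = 0.00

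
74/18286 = 37/9143=0.00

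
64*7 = 448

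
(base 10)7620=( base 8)16704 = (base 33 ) 6WU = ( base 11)57A8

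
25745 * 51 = 1312995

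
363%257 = 106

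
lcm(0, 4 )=0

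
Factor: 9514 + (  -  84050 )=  -74536 = - 2^3*7^1*11^3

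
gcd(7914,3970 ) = 2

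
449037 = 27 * 16631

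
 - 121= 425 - 546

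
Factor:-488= - 2^3*61^1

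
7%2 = 1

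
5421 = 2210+3211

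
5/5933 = 5/5933 = 0.00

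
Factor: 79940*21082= 1685295080 = 2^3*5^1*7^1*83^1 * 127^1 * 571^1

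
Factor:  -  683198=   -  2^1*113^1*3023^1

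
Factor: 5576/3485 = 8/5= 2^3 *5^ (-1 ) 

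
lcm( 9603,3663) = 355311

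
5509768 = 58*94996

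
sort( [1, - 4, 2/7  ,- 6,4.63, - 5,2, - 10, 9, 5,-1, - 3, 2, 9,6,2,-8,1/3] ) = [-10, - 8, - 6, - 5, - 4, - 3, - 1,2/7,1/3,1,2,2,2,4.63, 5, 6, 9,9 ]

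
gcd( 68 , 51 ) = 17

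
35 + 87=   122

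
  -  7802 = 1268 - 9070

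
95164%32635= 29894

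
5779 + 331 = 6110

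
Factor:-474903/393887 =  - 891/739=   -3^4*11^1*739^ (-1) 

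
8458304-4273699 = 4184605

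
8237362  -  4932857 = 3304505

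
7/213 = 7/213 = 0.03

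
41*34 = 1394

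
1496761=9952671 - 8455910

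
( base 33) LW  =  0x2d5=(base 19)203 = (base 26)11N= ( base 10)725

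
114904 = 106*1084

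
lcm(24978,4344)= 99912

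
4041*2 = 8082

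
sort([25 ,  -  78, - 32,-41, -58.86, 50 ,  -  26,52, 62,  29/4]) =[ - 78, - 58.86,- 41, - 32, - 26, 29/4, 25, 50, 52, 62]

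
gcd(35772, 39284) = 4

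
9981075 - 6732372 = 3248703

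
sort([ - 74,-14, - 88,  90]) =[ - 88, - 74,-14, 90]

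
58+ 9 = 67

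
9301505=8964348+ 337157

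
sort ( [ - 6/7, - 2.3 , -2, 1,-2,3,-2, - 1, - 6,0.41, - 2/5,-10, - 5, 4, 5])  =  [  -  10, - 6, - 5, - 2.3, - 2, - 2, - 2 , - 1, - 6/7, - 2/5,0.41, 1, 3,4,5]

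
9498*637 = 6050226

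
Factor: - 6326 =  - 2^1 * 3163^1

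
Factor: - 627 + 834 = 207 = 3^2 * 23^1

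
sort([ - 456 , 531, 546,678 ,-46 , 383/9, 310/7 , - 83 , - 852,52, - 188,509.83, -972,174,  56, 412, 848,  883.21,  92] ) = [ - 972, - 852, - 456,  -  188,-83 ,  -  46, 383/9,  310/7, 52, 56, 92 , 174 , 412,509.83,531, 546 , 678, 848,883.21]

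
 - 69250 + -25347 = -94597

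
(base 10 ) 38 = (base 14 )2A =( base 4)212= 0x26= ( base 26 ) 1C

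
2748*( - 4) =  - 10992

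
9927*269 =2670363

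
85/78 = 1 + 7/78 = 1.09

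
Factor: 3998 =2^1*1999^1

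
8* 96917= 775336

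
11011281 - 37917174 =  - 26905893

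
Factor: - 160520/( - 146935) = 2^3  *  4013^1*29387^( - 1) = 32104/29387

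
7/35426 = 7/35426 = 0.00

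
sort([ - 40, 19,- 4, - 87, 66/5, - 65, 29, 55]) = [ - 87  , - 65,  -  40, - 4, 66/5,19,29 , 55]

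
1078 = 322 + 756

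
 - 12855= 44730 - 57585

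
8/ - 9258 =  - 4/4629  =  - 0.00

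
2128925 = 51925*41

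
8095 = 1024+7071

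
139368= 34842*4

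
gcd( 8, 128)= 8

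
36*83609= 3009924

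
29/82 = 29/82 =0.35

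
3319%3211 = 108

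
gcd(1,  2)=1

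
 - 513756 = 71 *( - 7236) 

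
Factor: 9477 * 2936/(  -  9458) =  - 2^2*3^6*13^1*367^1*4729^( - 1) = - 13912236/4729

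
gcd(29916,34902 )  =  4986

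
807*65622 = 52956954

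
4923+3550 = 8473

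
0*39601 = 0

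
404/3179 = 404/3179= 0.13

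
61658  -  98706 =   -  37048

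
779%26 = 25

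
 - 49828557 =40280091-90108648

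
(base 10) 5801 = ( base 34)50L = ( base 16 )16a9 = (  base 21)d35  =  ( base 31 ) 614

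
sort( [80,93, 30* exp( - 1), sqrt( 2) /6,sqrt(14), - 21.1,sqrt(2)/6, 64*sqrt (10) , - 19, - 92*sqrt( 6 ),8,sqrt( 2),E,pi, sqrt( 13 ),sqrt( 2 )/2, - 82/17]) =[ - 92*sqrt(6), - 21.1,-19, - 82/17, sqrt( 2) /6,  sqrt( 2 )/6 , sqrt( 2 )/2,  sqrt( 2 ),E,pi,sqrt( 13) , sqrt( 14),8,30*exp( - 1),80,93,64*sqrt( 10)]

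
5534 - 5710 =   -  176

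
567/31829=81/4547 = 0.02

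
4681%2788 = 1893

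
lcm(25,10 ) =50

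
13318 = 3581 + 9737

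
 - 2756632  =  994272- 3750904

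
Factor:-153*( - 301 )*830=2^1*3^2*5^1*7^1*17^1 *43^1*83^1  =  38223990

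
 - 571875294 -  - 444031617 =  - 127843677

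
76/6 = 12 + 2/3 = 12.67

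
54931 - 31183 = 23748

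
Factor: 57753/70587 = 9/11 = 3^2*11^ (-1 ) 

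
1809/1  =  1809 = 1809.00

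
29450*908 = 26740600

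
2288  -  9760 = -7472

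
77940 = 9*8660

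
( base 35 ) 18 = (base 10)43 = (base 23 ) 1k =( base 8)53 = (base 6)111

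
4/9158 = 2/4579 = 0.00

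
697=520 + 177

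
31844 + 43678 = 75522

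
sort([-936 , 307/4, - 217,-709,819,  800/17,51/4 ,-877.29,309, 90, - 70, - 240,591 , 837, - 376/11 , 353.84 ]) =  [ - 936 ,-877.29 ,- 709,-240 ,-217, - 70, - 376/11,51/4,800/17, 307/4,90, 309, 353.84,591,819,837 ]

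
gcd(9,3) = 3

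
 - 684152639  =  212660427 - 896813066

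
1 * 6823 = 6823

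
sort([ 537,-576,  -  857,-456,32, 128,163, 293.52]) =[-857,-576, - 456, 32,128,163,293.52, 537 ] 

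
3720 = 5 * 744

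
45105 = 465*97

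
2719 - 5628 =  - 2909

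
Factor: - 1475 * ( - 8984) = 13251400=   2^3*5^2*59^1 * 1123^1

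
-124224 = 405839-530063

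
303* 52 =15756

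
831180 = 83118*10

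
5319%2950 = 2369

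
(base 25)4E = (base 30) 3o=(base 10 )114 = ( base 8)162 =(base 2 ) 1110010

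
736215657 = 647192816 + 89022841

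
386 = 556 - 170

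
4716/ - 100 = - 1179/25 = - 47.16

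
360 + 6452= 6812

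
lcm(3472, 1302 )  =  10416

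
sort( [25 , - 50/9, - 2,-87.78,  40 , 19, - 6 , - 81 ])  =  [-87.78, - 81,-6, - 50/9 , - 2,19 , 25, 40 ]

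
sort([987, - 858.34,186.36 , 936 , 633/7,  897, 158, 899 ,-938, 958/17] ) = [ - 938,- 858.34,958/17,633/7, 158,186.36,897, 899, 936, 987] 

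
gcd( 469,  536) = 67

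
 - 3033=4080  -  7113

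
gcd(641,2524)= 1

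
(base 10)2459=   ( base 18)7AB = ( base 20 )62j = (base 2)100110011011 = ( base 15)ade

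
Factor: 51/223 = 3^1*17^1*223^( -1) 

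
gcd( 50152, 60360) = 8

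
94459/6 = 94459/6 = 15743.17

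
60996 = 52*1173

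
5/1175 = 1/235 = 0.00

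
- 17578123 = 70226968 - 87805091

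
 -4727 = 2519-7246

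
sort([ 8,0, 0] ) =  [0,0,8] 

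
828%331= 166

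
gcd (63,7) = 7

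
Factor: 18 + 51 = 3^1*23^1=69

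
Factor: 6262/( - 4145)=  -2^1 * 5^( - 1 )*31^1 * 101^1*829^( - 1) 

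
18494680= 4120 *4489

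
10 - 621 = - 611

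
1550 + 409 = 1959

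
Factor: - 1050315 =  - 3^1*5^1 * 7^2*1429^1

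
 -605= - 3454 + 2849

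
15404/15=15404/15 = 1026.93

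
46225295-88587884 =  - 42362589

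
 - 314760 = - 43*7320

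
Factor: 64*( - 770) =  - 49280 = - 2^7*5^1 *7^1*11^1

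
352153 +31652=383805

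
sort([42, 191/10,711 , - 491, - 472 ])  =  [ - 491, - 472, 191/10,42, 711]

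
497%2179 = 497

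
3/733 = 3/733 = 0.00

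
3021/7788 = 1007/2596  =  0.39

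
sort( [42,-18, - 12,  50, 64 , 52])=[ - 18,- 12,42,  50,  52, 64] 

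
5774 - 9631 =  - 3857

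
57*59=3363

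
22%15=7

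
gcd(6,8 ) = 2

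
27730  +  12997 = 40727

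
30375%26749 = 3626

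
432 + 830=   1262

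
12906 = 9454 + 3452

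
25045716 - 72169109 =-47123393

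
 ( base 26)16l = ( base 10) 853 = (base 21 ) 1JD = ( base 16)355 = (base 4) 31111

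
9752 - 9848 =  - 96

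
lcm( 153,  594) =10098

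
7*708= 4956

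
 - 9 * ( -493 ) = 4437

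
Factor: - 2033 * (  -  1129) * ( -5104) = - 2^4*11^1*19^1*29^1*107^1*1129^1 = - 11714991728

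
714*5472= 3907008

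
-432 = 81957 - 82389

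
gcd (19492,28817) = 1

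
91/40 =91/40=2.27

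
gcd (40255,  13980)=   5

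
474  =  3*158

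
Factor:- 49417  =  -49417^1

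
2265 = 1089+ 1176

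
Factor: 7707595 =5^1*7^1 * 220217^1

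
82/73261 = 82/73261  =  0.00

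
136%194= 136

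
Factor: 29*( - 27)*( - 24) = 2^3 *3^4*29^1 = 18792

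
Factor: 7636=2^2*23^1*83^1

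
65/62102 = 65/62102 = 0.00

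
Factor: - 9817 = - 9817^1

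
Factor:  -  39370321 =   -  883^1*44587^1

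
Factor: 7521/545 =69/5 = 3^1*5^( - 1 )*23^1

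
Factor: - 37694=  - 2^1*47^1*401^1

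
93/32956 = 93/32956 = 0.00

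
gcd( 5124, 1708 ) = 1708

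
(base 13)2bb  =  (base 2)111101100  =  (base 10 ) 492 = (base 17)1bg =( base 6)2140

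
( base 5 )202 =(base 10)52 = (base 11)48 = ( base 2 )110100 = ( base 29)1n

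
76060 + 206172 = 282232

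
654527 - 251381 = 403146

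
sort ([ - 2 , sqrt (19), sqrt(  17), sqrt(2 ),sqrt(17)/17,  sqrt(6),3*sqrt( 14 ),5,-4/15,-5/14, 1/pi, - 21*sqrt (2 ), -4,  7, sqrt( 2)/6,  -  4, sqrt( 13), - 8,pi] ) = [ - 21*sqrt(2), - 8, - 4,-4,-2, - 5/14 , -4/15 , sqrt( 2)/6, sqrt (17)/17,1/pi, sqrt(2), sqrt( 6),pi, sqrt(13), sqrt ( 17) , sqrt ( 19), 5,7,3*sqrt(14)]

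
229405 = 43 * 5335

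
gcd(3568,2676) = 892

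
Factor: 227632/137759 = 656/397 = 2^4 * 41^1*397^( - 1)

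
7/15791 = 7/15791 = 0.00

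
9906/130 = 381/5 = 76.20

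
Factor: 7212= 2^2 * 3^1 * 601^1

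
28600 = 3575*8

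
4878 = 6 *813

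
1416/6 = 236 = 236.00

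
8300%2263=1511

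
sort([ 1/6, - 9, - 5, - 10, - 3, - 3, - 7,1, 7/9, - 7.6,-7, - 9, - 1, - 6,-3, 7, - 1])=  [-10, - 9,  -  9, - 7.6, - 7, - 7, - 6, - 5, - 3, - 3, - 3, -1, - 1, 1/6,7/9,1, 7]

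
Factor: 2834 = 2^1*13^1*109^1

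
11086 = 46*241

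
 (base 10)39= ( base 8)47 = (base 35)14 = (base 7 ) 54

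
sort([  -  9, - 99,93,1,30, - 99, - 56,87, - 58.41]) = [ - 99, - 99, - 58.41, - 56,-9,1, 30,  87,93]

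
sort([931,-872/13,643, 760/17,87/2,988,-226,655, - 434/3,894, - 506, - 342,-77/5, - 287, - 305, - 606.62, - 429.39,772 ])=[-606.62, - 506, - 429.39, - 342 ,-305,- 287, - 226,-434/3,-872/13, - 77/5, 87/2,760/17,643,  655, 772 , 894,931,988 ] 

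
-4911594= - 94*52251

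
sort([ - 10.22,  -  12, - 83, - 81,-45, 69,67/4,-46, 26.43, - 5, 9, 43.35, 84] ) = [ - 83, - 81, - 46, - 45, - 12, - 10.22,-5, 9,67/4, 26.43, 43.35 , 69, 84]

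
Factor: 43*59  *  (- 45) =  - 3^2 * 5^1 * 43^1*59^1 = - 114165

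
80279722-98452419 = -18172697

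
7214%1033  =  1016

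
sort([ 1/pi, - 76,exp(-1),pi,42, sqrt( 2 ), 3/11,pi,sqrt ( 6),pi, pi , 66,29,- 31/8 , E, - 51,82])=[- 76, - 51 ,  -  31/8,3/11,1/pi,exp(- 1),sqrt( 2),sqrt(6),E,pi,pi,  pi,pi, 29, 42, 66,  82]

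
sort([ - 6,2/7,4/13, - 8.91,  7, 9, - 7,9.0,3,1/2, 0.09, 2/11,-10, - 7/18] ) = [ - 10, - 8.91, - 7,- 6, - 7/18,0.09,  2/11, 2/7, 4/13,1/2 , 3,7, 9,9.0 ]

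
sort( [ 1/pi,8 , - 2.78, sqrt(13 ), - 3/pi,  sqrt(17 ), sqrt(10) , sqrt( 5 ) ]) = [ - 2.78, - 3/pi,1/pi,sqrt( 5),sqrt( 10),sqrt ( 13), sqrt( 17),8]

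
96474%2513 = 980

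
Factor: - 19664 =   -  2^4*1229^1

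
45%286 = 45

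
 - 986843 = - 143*6901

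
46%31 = 15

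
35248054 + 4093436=39341490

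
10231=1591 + 8640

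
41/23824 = 41/23824 = 0.00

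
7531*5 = 37655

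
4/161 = 4/161 =0.02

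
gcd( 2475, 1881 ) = 99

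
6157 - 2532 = 3625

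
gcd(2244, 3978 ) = 102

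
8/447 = 8/447  =  0.02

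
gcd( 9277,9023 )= 1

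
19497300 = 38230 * 510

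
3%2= 1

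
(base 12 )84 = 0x64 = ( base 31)37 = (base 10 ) 100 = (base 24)44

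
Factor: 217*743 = 161231  =  7^1*31^1 * 743^1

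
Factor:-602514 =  - 2^1*3^2*11^1*17^1*179^1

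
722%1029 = 722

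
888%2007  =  888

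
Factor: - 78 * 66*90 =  - 2^3 * 3^4*5^1*11^1*13^1 =- 463320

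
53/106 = 1/2 = 0.50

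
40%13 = 1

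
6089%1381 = 565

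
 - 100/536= - 25/134 = -0.19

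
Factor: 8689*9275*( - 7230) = - 2^1*3^1*5^3*7^1*53^1*241^1*8689^1 = - 582669134250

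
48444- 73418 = - 24974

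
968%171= 113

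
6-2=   4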